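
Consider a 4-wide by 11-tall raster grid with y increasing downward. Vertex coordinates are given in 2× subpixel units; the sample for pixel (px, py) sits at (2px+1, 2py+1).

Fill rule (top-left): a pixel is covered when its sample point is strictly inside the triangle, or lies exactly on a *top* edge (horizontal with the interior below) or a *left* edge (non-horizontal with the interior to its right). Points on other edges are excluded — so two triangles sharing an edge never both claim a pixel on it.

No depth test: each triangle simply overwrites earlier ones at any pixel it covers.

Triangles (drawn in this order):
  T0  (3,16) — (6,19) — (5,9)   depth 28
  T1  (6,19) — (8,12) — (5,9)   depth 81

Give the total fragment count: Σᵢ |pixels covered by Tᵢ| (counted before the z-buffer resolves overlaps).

T0:
  2·area = 27  (B↔C swapped to make it positive)
  edge (3, 16)→(5, 9): d=(2,-7) top-left  bias=+0
  edge (5, 9)→(6, 19): d=(1,10) right/bottom  bias=-1
  edge (6, 19)→(3, 16): d=(-3,-3) top-left  bias=+0
    (2,4)@(5, 9): e=[0,0,27] → ·  [on edge]
    (2,5)@(5, 11): e=[4,2,21] → #
    (3,5)@(7, 11): e=[18,-18,27] → ·
    (2,6)@(5, 13): e=[8,4,15] → #
    (3,6)@(7, 13): e=[22,-16,21] → ·
    (2,7)@(5, 15): e=[12,6,9] → #
    (3,7)@(7, 15): e=[26,-14,15] → ·
    (2,8)@(5, 17): e=[16,8,3] → #
    (3,8)@(7, 17): e=[30,-12,9] → ·
    (2,9)@(5, 19): e=[20,10,-3] → ·
  covered (4 px):
    · · · ·
    · · · ·
    · · · ·
    · · · ·
    · · · ·
    · · # ·
    · · # ·
    · · # ·
    · · # ·
    · · · ·
    · · · ·
T1:
  2·area = 27  (B↔C swapped to make it positive)
  edge (6, 19)→(5, 9): d=(-1,-10) top-left  bias=+0
  edge (5, 9)→(8, 12): d=(3,3) right/bottom  bias=-1
  edge (8, 12)→(6, 19): d=(-2,7) right/bottom  bias=-1
    (0,2)@(1, 5): e=[-36,0,63] → ·  [on edge]
    (1,3)@(3, 7): e=[-18,0,45] → ·  [on edge]
    (2,4)@(5, 9): e=[0,0,27] → ·  [on edge]
    (3,5)@(7, 11): e=[18,0,9] → ·  [on edge]
    (3,6)@(7, 13): e=[16,6,5] → #
    (3,7)@(7, 15): e=[14,12,1] → #
    (3,8)@(7, 17): e=[12,18,-3] → ·
  covered (2 px):
    · · · ·
    · · · ·
    · · · ·
    · · · ·
    · · · ·
    · · · ·
    · · · #
    · · · #
    · · · ·
    · · · ·
    · · · ·

Answer: 6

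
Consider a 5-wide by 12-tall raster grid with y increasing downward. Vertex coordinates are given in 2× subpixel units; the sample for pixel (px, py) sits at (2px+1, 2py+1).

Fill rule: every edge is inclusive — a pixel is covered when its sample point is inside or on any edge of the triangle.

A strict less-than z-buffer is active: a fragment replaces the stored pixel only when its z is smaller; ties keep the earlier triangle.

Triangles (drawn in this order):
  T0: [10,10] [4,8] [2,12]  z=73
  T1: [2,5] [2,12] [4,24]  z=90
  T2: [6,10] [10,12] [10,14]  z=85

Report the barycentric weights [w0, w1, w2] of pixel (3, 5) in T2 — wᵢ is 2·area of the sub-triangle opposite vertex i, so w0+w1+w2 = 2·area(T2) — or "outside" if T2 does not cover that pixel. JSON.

T0:
  2·area = 28  (B↔C swapped to make it positive)
  edge (10, 10)→(2, 12): d=(-8,2) inclusive
  edge (2, 12)→(4, 8): d=(2,-4) inclusive
  edge (4, 8)→(10, 10): d=(6,2) inclusive
    (0,3)@(1, 7): e=[42,-14,0] → .  [on edge]
    (2,4)@(5, 9): e=[18,6,4] → X
    (3,4)@(7, 9): e=[14,14,0] → X  [on edge]
    (4,4)@(9, 9): e=[10,22,-4] → .
    (1,5)@(3, 11): e=[6,2,20] → X
    (3,5)@(7, 11): e=[-2,18,12] → .
    (1,6)@(3, 13): e=[-10,6,32] → .
    (2,6)@(5, 13): e=[-14,14,28] → .
  covered (4 px):
    . . . . .
    . . . . .
    . . . . .
    . . . . .
    . . X X .
    . X X . .
    . . . . .
    . . . . .
    . . . . .
    . . . . .
    . . . . .
    . . . . .
T1:
  2·area = 14  (B↔C swapped to make it positive)
  edge (2, 5)→(4, 24): d=(2,19) inclusive
  edge (4, 24)→(2, 12): d=(-2,-12) inclusive
  edge (2, 12)→(2, 5): d=(0,-7) inclusive
    (1,7)@(3, 15): e=[1,6,7] → X
    (2,7)@(5, 15): e=[-37,30,21] → .
    (1,8)@(3, 17): e=[5,2,7] → X
    (2,8)@(5, 17): e=[-33,26,21] → .
    (1,9)@(3, 19): e=[9,-2,7] → .
  covered (2 px):
    . . . . .
    . . . . .
    . . . . .
    . . . . .
    . . . . .
    . . . . .
    . . . . .
    . X . . .
    . X . . .
    . . . . .
    . . . . .
    . . . . .
T2:
  2·area = 8
  edge (6, 10)→(10, 12): d=(4,2) inclusive
  edge (10, 12)→(10, 14): d=(0,2) inclusive
  edge (10, 14)→(6, 10): d=(-4,-4) inclusive
    (0,2)@(1, 5): e=[-10,18,0] → .  [on edge]
    (1,3)@(3, 7): e=[-6,14,0] → .  [on edge]
    (2,4)@(5, 9): e=[-2,10,0] → .  [on edge]
    (3,5)@(7, 11): e=[2,6,0] → X  [on edge]
    (4,5)@(9, 11): e=[-2,2,8] → .
    (3,6)@(7, 13): e=[10,6,-8] → .
    (4,6)@(9, 13): e=[6,2,0] → X  [on edge]
    (4,7)@(9, 15): e=[14,2,-8] → .
  covered (2 px):
    . . . . .
    . . . . .
    . . . . .
    . . . . .
    . . . . .
    . . . X .
    . . . . X
    . . . . .
    . . . . .
    . . . . .
    . . . . .
    . . . . .

Result: [6,0,2]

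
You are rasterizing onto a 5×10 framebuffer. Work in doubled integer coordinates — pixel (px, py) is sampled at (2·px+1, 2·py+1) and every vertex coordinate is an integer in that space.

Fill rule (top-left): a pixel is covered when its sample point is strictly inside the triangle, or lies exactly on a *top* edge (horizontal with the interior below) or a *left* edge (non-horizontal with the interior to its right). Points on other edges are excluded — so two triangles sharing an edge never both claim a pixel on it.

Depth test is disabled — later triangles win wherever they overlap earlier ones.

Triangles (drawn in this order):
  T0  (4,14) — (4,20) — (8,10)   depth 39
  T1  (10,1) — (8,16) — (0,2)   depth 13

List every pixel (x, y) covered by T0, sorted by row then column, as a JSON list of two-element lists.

T0:
  2·area = 24  (B↔C swapped to make it positive)
  edge (4, 14)→(8, 10): d=(4,-4) top-left  bias=+0
  edge (8, 10)→(4, 20): d=(-4,10) right/bottom  bias=-1
  edge (4, 20)→(4, 14): d=(0,-6) top-left  bias=+0
    (4,4)@(9, 9): e=[0,-6,30] → ·  [on edge]
    (3,5)@(7, 11): e=[0,6,18] → #  [on edge]
    (4,5)@(9, 11): e=[8,-14,30] → ·
    (2,6)@(5, 13): e=[0,18,6] → #  [on edge]
    (3,6)@(7, 13): e=[8,-2,18] → ·
    (1,7)@(3, 15): e=[0,30,-6] → ·  [on edge]
    (2,7)@(5, 15): e=[8,10,6] → #
    (3,7)@(7, 15): e=[16,-10,18] → ·
    (0,8)@(1, 17): e=[0,42,-18] → ·  [on edge]
    (2,8)@(5, 17): e=[16,2,6] → #
    (3,8)@(7, 17): e=[24,-18,18] → ·
    (2,9)@(5, 19): e=[24,-6,6] → ·
  covered (4 px):
    · · · · ·
    · · · · ·
    · · · · ·
    · · · · ·
    · · · · ·
    · · · # ·
    · · # · ·
    · · # · ·
    · · # · ·
    · · · · ·
T1:
  2·area = 148
  edge (10, 1)→(8, 16): d=(-2,15) right/bottom  bias=-1
  edge (8, 16)→(0, 2): d=(-8,-14) top-left  bias=+0
  edge (0, 2)→(10, 1): d=(10,-1) top-left  bias=+0
    (0,1)@(1, 3): e=[131,6,11] → #
    (1,1)@(3, 3): e=[101,34,13] → #
    (2,1)@(5, 3): e=[71,62,15] → #
    (3,1)@(7, 3): e=[41,90,17] → #
    (4,1)@(9, 3): e=[11,118,19] → #
    (0,2)@(1, 5): e=[127,-10,31] → ·
    (1,2)@(3, 5): e=[97,18,33] → #
    (1,3)@(3, 7): e=[93,2,53] → #
    (1,4)@(3, 9): e=[89,-14,73] → ·
    (2,4)@(5, 9): e=[59,14,75] → #
    (4,4)@(9, 9): e=[-1,70,79] → ·
    (2,5)@(5, 11): e=[55,-2,95] → ·
  covered (17 px):
    · · · · ·
    # # # # #
    · # # # #
    · # # # #
    · · # # ·
    · · · # ·
    · · · # ·
    · · · · ·
    · · · · ·
    · · · · ·

Answer: [[3,5],[2,6],[2,7],[2,8]]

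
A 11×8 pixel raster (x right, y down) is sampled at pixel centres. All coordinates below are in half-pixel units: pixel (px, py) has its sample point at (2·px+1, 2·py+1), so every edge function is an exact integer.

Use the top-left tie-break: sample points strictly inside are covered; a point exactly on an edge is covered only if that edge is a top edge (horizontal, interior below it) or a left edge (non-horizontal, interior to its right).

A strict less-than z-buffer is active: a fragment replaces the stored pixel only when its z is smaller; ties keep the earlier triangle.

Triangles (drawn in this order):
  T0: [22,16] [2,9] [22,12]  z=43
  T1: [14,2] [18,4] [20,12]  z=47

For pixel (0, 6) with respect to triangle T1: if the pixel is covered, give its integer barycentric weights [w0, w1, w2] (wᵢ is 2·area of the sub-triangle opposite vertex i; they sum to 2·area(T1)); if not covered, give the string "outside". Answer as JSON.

T0:
  2·area = 80
  edge (22, 16)→(2, 9): d=(-20,-7) top-left  bias=+0
  edge (2, 9)→(22, 12): d=(20,3) right/bottom  bias=-1
  edge (22, 12)→(22, 16): d=(0,4) right/bottom  bias=-1
    (4,5)@(9, 11): e=[9,19,52] → X
    (5,5)@(11, 11): e=[23,13,44] → X
    (6,5)@(13, 11): e=[37,7,36] → X
    (7,5)@(15, 11): e=[51,1,28] → X
    (8,5)@(17, 11): e=[65,-5,20] → .
    (4,6)@(9, 13): e=[-31,59,52] → .
    (5,6)@(11, 13): e=[-17,53,44] → .
    (6,6)@(13, 13): e=[-3,47,36] → .
    (7,6)@(15, 13): e=[11,41,28] → X
    (8,6)@(17, 13): e=[25,35,20] → X
    (9,6)@(19, 13): e=[39,29,12] → X
    (10,6)@(21, 13): e=[53,23,4] → X
  covered (9 px):
    . . . . . . . . . . .
    . . . . . . . . . . .
    . . . . . . . . . . .
    . . . . . . . . . . .
    . . . . . . . . . . .
    . . . . X X X X . . .
    . . . . . . . X X X X
    . . . . . . . . . . X
T1:
  2·area = 28
  edge (14, 2)→(18, 4): d=(4,2) right/bottom  bias=-1
  edge (18, 4)→(20, 12): d=(2,8) right/bottom  bias=-1
  edge (20, 12)→(14, 2): d=(-6,-10) top-left  bias=+0
    (7,1)@(15, 3): e=[2,22,4] → X
    (8,1)@(17, 3): e=[-2,6,24] → .
    (7,2)@(15, 5): e=[10,26,-8] → .
    (8,2)@(17, 5): e=[6,10,12] → X
    (9,2)@(19, 5): e=[2,-6,32] → .
    (8,3)@(17, 7): e=[14,14,0] → X  [on edge]
    (9,3)@(19, 7): e=[10,-2,20] → .
    (8,4)@(17, 9): e=[22,18,-12] → .
    (9,4)@(19, 9): e=[18,2,8] → X
    (10,4)@(21, 9): e=[14,-14,28] → .
    (9,5)@(19, 11): e=[26,6,-4] → .
  covered (4 px):
    . . . . . . . . . . .
    . . . . . . . X . . .
    . . . . . . . . X . .
    . . . . . . . . X . .
    . . . . . . . . . X .
    . . . . . . . . . . .
    . . . . . . . . . . .
    . . . . . . . . . . .

Answer: "outside"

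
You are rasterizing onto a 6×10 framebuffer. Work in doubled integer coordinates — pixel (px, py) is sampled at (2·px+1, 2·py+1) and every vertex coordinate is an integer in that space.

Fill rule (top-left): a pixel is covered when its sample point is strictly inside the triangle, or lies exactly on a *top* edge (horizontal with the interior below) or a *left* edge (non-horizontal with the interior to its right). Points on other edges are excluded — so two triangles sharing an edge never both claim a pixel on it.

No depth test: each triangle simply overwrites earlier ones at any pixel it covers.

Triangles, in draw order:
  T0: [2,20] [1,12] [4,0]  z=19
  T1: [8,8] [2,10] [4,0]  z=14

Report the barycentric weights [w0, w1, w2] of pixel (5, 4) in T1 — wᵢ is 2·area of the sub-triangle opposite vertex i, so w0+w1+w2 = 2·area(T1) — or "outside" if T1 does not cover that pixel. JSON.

T0:
  2·area = 36
  edge (2, 20)→(1, 12): d=(-1,-8) top-left  bias=+0
  edge (1, 12)→(4, 0): d=(3,-12) top-left  bias=+0
  edge (4, 0)→(2, 20): d=(-2,20) right/bottom  bias=-1
    (1,2)@(3, 5): e=[23,3,10] → #
    (2,2)@(5, 5): e=[39,27,-30] → ·
    (1,3)@(3, 7): e=[21,9,6] → #
    (2,3)@(5, 7): e=[37,33,-34] → ·
    (1,4)@(3, 9): e=[19,15,2] → #
    (2,4)@(5, 9): e=[35,39,-38] → ·
    (1,5)@(3, 11): e=[17,21,-2] → ·
  covered (3 px):
    · · · · · ·
    · · · · · ·
    · # · · · ·
    · # · · · ·
    · # · · · ·
    · · · · · ·
    · · · · · ·
    · · · · · ·
    · · · · · ·
    · · · · · ·
T1:
  2·area = 56
  edge (8, 8)→(2, 10): d=(-6,2) right/bottom  bias=-1
  edge (2, 10)→(4, 0): d=(2,-10) top-left  bias=+0
  edge (4, 0)→(8, 8): d=(4,8) right/bottom  bias=-1
    (2,1)@(5, 3): e=[36,16,4] → #
    (3,1)@(7, 3): e=[32,36,-12] → ·
    (1,2)@(3, 5): e=[28,0,28] → #  [on edge]
    (3,2)@(7, 5): e=[20,40,-4] → ·
    (1,3)@(3, 7): e=[16,4,36] → #
    (3,3)@(7, 7): e=[8,44,4] → #
    (4,3)@(9, 7): e=[4,64,-12] → ·
    (5,3)@(11, 7): e=[0,84,-28] → ·  [on edge]
    (1,4)@(3, 9): e=[4,8,44] → #
    (2,4)@(5, 9): e=[0,28,28] → ·  [on edge]
    (3,4)@(7, 9): e=[-4,48,12] → ·
    (1,5)@(3, 11): e=[-8,12,52] → ·
    (0,7)@(1, 15): e=[-28,0,84] → ·  [on edge]
  covered (7 px):
    · · · · · ·
    · · # · · ·
    · # # · · ·
    · # # # · ·
    · # · · · ·
    · · · · · ·
    · · · · · ·
    · · · · · ·
    · · · · · ·
    · · · · · ·

Answer: "outside"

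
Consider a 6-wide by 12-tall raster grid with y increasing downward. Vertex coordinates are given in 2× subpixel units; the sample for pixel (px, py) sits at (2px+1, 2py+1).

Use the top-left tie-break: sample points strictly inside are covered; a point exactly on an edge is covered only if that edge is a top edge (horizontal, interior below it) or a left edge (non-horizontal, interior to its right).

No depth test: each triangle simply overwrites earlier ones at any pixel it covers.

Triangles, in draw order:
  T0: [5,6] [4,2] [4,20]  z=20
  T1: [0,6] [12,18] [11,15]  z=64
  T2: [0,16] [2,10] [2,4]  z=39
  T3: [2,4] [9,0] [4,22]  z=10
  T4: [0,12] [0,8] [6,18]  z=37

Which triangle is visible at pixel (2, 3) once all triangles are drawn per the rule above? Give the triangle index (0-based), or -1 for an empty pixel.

T0:
  2·area = 18  (B↔C swapped to make it positive)
  edge (5, 6)→(4, 20): d=(-1,14) right/bottom  bias=-1
  edge (4, 20)→(4, 2): d=(0,-18) top-left  bias=+0
  edge (4, 2)→(5, 6): d=(1,4) right/bottom  bias=-1
  covered (0 px):
    · · · · · ·
    · · · · · ·
    · · · · · ·
    · · · · · ·
    · · · · · ·
    · · · · · ·
    · · · · · ·
    · · · · · ·
    · · · · · ·
    · · · · · ·
    · · · · · ·
    · · · · · ·
T1:
  2·area = 24  (B↔C swapped to make it positive)
  edge (0, 6)→(11, 15): d=(11,9) right/bottom  bias=-1
  edge (11, 15)→(12, 18): d=(1,3) right/bottom  bias=-1
  edge (12, 18)→(0, 6): d=(-12,-12) top-left  bias=+0
    (3,1)@(7, 3): e=[-96,0,120] → ·  [on edge]
    (0,3)@(1, 7): e=[2,22,0] → #  [on edge]
    (1,3)@(3, 7): e=[-16,16,24] → ·
    (0,4)@(1, 9): e=[24,24,-24] → ·
    (1,4)@(3, 9): e=[6,18,0] → #  [on edge]
    (2,4)@(5, 9): e=[-12,12,24] → ·
    (4,4)@(9, 9): e=[-48,0,72] → ·  [on edge]
    (1,5)@(3, 11): e=[28,20,-24] → ·
    (2,5)@(5, 11): e=[10,14,0] → #  [on edge]
    (3,5)@(7, 11): e=[-8,8,24] → ·
    (2,6)@(5, 13): e=[32,16,-24] → ·
    (3,6)@(7, 13): e=[14,10,0] → #  [on edge]
    (4,7)@(9, 15): e=[18,6,0] → #  [on edge]
    (5,7)@(11, 15): e=[0,0,24] → ·  [on edge]
    (5,8)@(11, 17): e=[22,2,0] → #  [on edge]
  covered (6 px):
    · · · · · ·
    · · · · · ·
    · · · · · ·
    # · · · · ·
    · # · · · ·
    · · # · · ·
    · · · # · ·
    · · · · # ·
    · · · · · #
    · · · · · ·
    · · · · · ·
    · · · · · ·
T2:
  2·area = 12  (B↔C swapped to make it positive)
  edge (0, 16)→(2, 4): d=(2,-12) top-left  bias=+0
  edge (2, 4)→(2, 10): d=(0,6) right/bottom  bias=-1
  edge (2, 10)→(0, 16): d=(-2,6) right/bottom  bias=-1
    (2,0)@(5, 1): e=[30,-18,0] → ·  [on edge]
    (1,3)@(3, 7): e=[18,-6,0] → ·  [on edge]
    (0,5)@(1, 11): e=[2,6,4] → #
    (1,5)@(3, 11): e=[26,-6,-8] → ·
    (0,6)@(1, 13): e=[6,6,0] → ·  [on edge]
  covered (1 px):
    · · · · · ·
    · · · · · ·
    · · · · · ·
    · · · · · ·
    · · · · · ·
    # · · · · ·
    · · · · · ·
    · · · · · ·
    · · · · · ·
    · · · · · ·
    · · · · · ·
    · · · · · ·
T3:
  2·area = 134
  edge (2, 4)→(9, 0): d=(7,-4) top-left  bias=+0
  edge (9, 0)→(4, 22): d=(-5,22) right/bottom  bias=-1
  edge (4, 22)→(2, 4): d=(-2,-18) top-left  bias=+0
    (2,1)@(5, 3): e=[5,73,56] → #
    (3,1)@(7, 3): e=[13,29,92] → #
    (4,1)@(9, 3): e=[21,-15,128] → ·
    (1,2)@(3, 5): e=[11,107,16] → #
    (4,2)@(9, 5): e=[35,-25,124] → ·
    (1,3)@(3, 7): e=[25,97,12] → #
    (4,3)@(9, 7): e=[49,-35,120] → ·
    (1,4)@(3, 9): e=[39,87,8] → #
    (3,4)@(7, 9): e=[55,-1,80] → ·
    (1,5)@(3, 11): e=[53,77,4] → #
    (3,5)@(7, 11): e=[69,-11,76] → ·
    (1,6)@(3, 13): e=[67,67,0] → #  [on edge]
  covered (16 px):
    · · · · · ·
    · · # # · ·
    · # # # · ·
    · # # # · ·
    · # # · · ·
    · # # · · ·
    · # # · · ·
    · · # · · ·
    · · # · · ·
    · · · · · ·
    · · · · · ·
    · · · · · ·
T4:
  2·area = 24
  edge (0, 12)→(0, 8): d=(0,-4) top-left  bias=+0
  edge (0, 8)→(6, 18): d=(6,10) right/bottom  bias=-1
  edge (6, 18)→(0, 12): d=(-6,-6) top-left  bias=+0
    (0,5)@(1, 11): e=[4,8,12] → #
    (1,5)@(3, 11): e=[12,-12,24] → ·
    (0,6)@(1, 13): e=[4,20,0] → #  [on edge]
    (1,6)@(3, 13): e=[12,0,12] → ·  [on edge]
    (0,7)@(1, 15): e=[4,32,-12] → ·
    (1,7)@(3, 15): e=[12,12,0] → #  [on edge]
    (2,7)@(5, 15): e=[20,-8,12] → ·
    (1,8)@(3, 17): e=[12,24,-12] → ·
    (2,8)@(5, 17): e=[20,4,0] → #  [on edge]
    (3,8)@(7, 17): e=[28,-16,12] → ·
    (2,9)@(5, 19): e=[20,16,-12] → ·
    (3,9)@(7, 19): e=[28,-4,0] → ·  [on edge]
    (4,10)@(9, 21): e=[36,-12,0] → ·  [on edge]
    (4,11)@(9, 23): e=[36,0,-12] → ·  [on edge]
    (5,11)@(11, 23): e=[44,-20,0] → ·  [on edge]
  covered (4 px):
    · · · · · ·
    · · · · · ·
    · · · · · ·
    · · · · · ·
    · · · · · ·
    # · · · · ·
    # · · · · ·
    · # · · · ·
    · · # · · ·
    · · · · · ·
    · · · · · ·
    · · · · · ·

Z-buffer (winner per pixel, '.' = empty):
  . . . . . .
  . . 3 3 . .
  . 3 3 3 . .
  1 3 3 3 . .
  . 3 3 . . .
  4 3 3 . . .
  4 3 3 1 . .
  . 4 3 . 1 .
  . . 4 . . 1
  . . . . . .
  . . . . . .
  . . . . . .

Result: 3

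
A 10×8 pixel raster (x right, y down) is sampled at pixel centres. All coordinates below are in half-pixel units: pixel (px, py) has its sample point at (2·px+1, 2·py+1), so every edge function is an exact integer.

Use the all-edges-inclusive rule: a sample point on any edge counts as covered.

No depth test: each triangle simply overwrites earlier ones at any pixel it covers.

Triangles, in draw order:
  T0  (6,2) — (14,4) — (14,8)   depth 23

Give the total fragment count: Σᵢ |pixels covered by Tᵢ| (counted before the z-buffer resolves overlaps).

T0:
  2·area = 32
  edge (6, 2)→(14, 4): d=(8,2) inclusive
  edge (14, 4)→(14, 8): d=(0,4) inclusive
  edge (14, 8)→(6, 2): d=(-8,-6) inclusive
    (4,1)@(9, 3): e=[2,20,10] → █
    (5,1)@(11, 3): e=[-2,12,22] → ·
    (4,2)@(9, 5): e=[18,20,-6] → ·
    (5,2)@(11, 5): e=[14,12,6] → █
    (6,2)@(13, 5): e=[10,4,18] → █
    (7,2)@(15, 5): e=[6,-4,30] → ·
    (5,3)@(11, 7): e=[30,12,-10] → ·
    (6,3)@(13, 7): e=[26,4,2] → █
    (7,3)@(15, 7): e=[22,-4,14] → ·
    (6,4)@(13, 9): e=[42,4,-14] → ·
  covered (4 px):
    · · · · · · · · · ·
    · · · · █ · · · · ·
    · · · · · █ █ · · ·
    · · · · · · █ · · ·
    · · · · · · · · · ·
    · · · · · · · · · ·
    · · · · · · · · · ·
    · · · · · · · · · ·

Result: 4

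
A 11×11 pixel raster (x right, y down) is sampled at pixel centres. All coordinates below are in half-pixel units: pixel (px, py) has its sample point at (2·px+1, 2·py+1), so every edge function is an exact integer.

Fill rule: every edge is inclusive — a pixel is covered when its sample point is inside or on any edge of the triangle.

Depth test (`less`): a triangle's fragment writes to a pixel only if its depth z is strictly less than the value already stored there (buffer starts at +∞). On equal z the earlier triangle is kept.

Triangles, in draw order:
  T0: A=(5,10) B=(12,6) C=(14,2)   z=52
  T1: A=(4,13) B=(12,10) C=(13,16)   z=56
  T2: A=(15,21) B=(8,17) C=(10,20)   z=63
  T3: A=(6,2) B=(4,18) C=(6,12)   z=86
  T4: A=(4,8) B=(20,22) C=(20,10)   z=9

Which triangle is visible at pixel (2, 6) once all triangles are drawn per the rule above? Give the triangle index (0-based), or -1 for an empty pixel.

T0:
  2·area = 20  (B↔C swapped to make it positive)
  edge (5, 10)→(14, 2): d=(9,-8) inclusive
  edge (14, 2)→(12, 6): d=(-2,4) inclusive
  edge (12, 6)→(5, 10): d=(-7,4) inclusive
    (6,1)@(13, 3): e=[1,2,17] → #
    (7,1)@(15, 3): e=[17,-6,9] → ·
    (5,2)@(11, 5): e=[3,6,11] → #
    (6,2)@(13, 5): e=[19,-2,3] → ·
    (4,3)@(9, 7): e=[5,10,5] → #
    (5,3)@(11, 7): e=[21,2,-3] → ·
    (4,4)@(9, 9): e=[23,6,-9] → ·
  covered (3 px):
    · · · · · · · · · · ·
    · · · · · · # · · · ·
    · · · · · # · · · · ·
    · · · · # · · · · · ·
    · · · · · · · · · · ·
    · · · · · · · · · · ·
    · · · · · · · · · · ·
    · · · · · · · · · · ·
    · · · · · · · · · · ·
    · · · · · · · · · · ·
    · · · · · · · · · · ·
T1:
  2·area = 51
  edge (4, 13)→(12, 10): d=(8,-3) inclusive
  edge (12, 10)→(13, 16): d=(1,6) inclusive
  edge (13, 16)→(4, 13): d=(-9,-3) inclusive
    (5,5)@(11, 11): e=[5,7,39] → #
    (6,5)@(13, 11): e=[11,-5,45] → ·
    (2,6)@(5, 13): e=[3,45,3] → #
    (3,6)@(7, 13): e=[9,33,9] → #
    (4,6)@(9, 13): e=[15,21,15] → #
    (6,6)@(13, 13): e=[27,-3,27] → ·
    (2,7)@(5, 15): e=[19,47,-15] → ·
    (3,7)@(7, 15): e=[25,35,-9] → ·
    (4,7)@(9, 15): e=[31,23,-3] → ·
    (5,7)@(11, 15): e=[37,11,3] → #
    (6,7)@(13, 15): e=[43,-1,9] → ·
    (5,8)@(11, 17): e=[53,13,-15] → ·
  covered (6 px):
    · · · · · · · · · · ·
    · · · · · · · · · · ·
    · · · · · · · · · · ·
    · · · · · · · · · · ·
    · · · · · · · · · · ·
    · · · · · # · · · · ·
    · · # # # # · · · · ·
    · · · · · # · · · · ·
    · · · · · · · · · · ·
    · · · · · · · · · · ·
    · · · · · · · · · · ·
T2:
  2·area = 13  (B↔C swapped to make it positive)
  edge (15, 21)→(10, 20): d=(-5,-1) inclusive
  edge (10, 20)→(8, 17): d=(-2,-3) inclusive
  edge (8, 17)→(15, 21): d=(7,4) inclusive
    (0,6)@(1, 13): e=[26,-13,0] → ·  [on edge]
    (2,9)@(5, 19): e=[0,-13,26] → ·  [on edge]
    (5,9)@(11, 19): e=[6,5,2] → #
    (6,9)@(13, 19): e=[8,11,-6] → ·
    (5,10)@(11, 21): e=[-4,1,16] → ·
    (7,10)@(15, 21): e=[0,13,0] → #  [on edge]
    (8,10)@(17, 21): e=[2,19,-8] → ·
  covered (2 px):
    · · · · · · · · · · ·
    · · · · · · · · · · ·
    · · · · · · · · · · ·
    · · · · · · · · · · ·
    · · · · · · · · · · ·
    · · · · · · · · · · ·
    · · · · · · · · · · ·
    · · · · · · · · · · ·
    · · · · · · · · · · ·
    · · · · · # · · · · ·
    · · · · · · · # · · ·
T3:
  2·area = 20  (B↔C swapped to make it positive)
  edge (6, 2)→(6, 12): d=(0,10) inclusive
  edge (6, 12)→(4, 18): d=(-2,6) inclusive
  edge (4, 18)→(6, 2): d=(2,-16) inclusive
    (4,1)@(9, 3): e=[-30,0,50] → ·  [on edge]
    (3,4)@(7, 9): e=[-10,0,30] → ·  [on edge]
    (2,5)@(5, 11): e=[10,8,2] → #
    (3,5)@(7, 11): e=[-10,-4,34] → ·
    (2,6)@(5, 13): e=[10,4,6] → #
    (3,6)@(7, 13): e=[-10,-8,38] → ·
    (2,7)@(5, 15): e=[10,0,10] → #  [on edge]
    (3,7)@(7, 15): e=[-10,-12,42] → ·
    (2,8)@(5, 17): e=[10,-4,14] → ·
    (1,10)@(3, 21): e=[30,0,-10] → ·  [on edge]
  covered (3 px):
    · · · · · · · · · · ·
    · · · · · · · · · · ·
    · · · · · · · · · · ·
    · · · · · · · · · · ·
    · · · · · · · · · · ·
    · · # · · · · · · · ·
    · · # · · · · · · · ·
    · · # · · · · · · · ·
    · · · · · · · · · · ·
    · · · · · · · · · · ·
    · · · · · · · · · · ·
T4:
  2·area = 192  (B↔C swapped to make it positive)
  edge (4, 8)→(20, 10): d=(16,2) inclusive
  edge (20, 10)→(20, 22): d=(0,12) inclusive
  edge (20, 22)→(4, 8): d=(-16,-14) inclusive
    (3,4)@(7, 9): e=[10,156,26] → #
    (4,4)@(9, 9): e=[6,132,54] → #
    (5,4)@(11, 9): e=[2,108,82] → #
    (6,4)@(13, 9): e=[-2,84,110] → ·
    (3,5)@(7, 11): e=[42,156,-6] → ·
    (4,5)@(9, 11): e=[38,132,22] → #
    (6,5)@(13, 11): e=[30,84,78] → #
    (7,5)@(15, 11): e=[26,60,106] → #
    (8,5)@(17, 11): e=[22,36,134] → #
    (9,5)@(19, 11): e=[18,12,162] → #
    (10,5)@(21, 11): e=[14,-12,190] → ·
    (4,6)@(9, 13): e=[70,132,-10] → ·
  covered (24 px):
    · · · · · · · · · · ·
    · · · · · · · · · · ·
    · · · · · · · · · · ·
    · · · · · · · · · · ·
    · · · # # # · · · · ·
    · · · · # # # # # # ·
    · · · · · # # # # # ·
    · · · · · · # # # # ·
    · · · · · · · # # # ·
    · · · · · · · · # # ·
    · · · · · · · · · # ·

Z-buffer (winner per pixel, '.' = empty):
  . . . . . . . . . . .
  . . . . . . 0 . . . .
  . . . . . 0 . . . . .
  . . . . 0 . . . . . .
  . . . 4 4 4 . . . . .
  . . 3 . 4 4 4 4 4 4 .
  . . 1 1 1 4 4 4 4 4 .
  . . 3 . . 1 4 4 4 4 .
  . . . . . . . 4 4 4 .
  . . . . . 2 . . 4 4 .
  . . . . . . . 2 . 4 .

Final: 1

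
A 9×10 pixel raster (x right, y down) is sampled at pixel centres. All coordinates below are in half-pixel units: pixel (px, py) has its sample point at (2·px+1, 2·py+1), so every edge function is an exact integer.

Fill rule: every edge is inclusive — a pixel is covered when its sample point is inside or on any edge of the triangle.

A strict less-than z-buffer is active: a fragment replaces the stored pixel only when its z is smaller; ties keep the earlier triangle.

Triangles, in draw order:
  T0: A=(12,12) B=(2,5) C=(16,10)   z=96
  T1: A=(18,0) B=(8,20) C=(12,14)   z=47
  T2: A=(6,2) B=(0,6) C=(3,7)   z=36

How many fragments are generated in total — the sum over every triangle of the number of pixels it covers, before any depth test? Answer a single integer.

T0:
  2·area = 48
  edge (12, 12)→(2, 5): d=(-10,-7) inclusive
  edge (2, 5)→(16, 10): d=(14,5) inclusive
  edge (16, 10)→(12, 12): d=(-4,2) inclusive
    (2,3)@(5, 7): e=[1,13,34] → X
    (3,3)@(7, 7): e=[15,3,30] → X
    (4,3)@(9, 7): e=[29,-7,26] → .
    (2,4)@(5, 9): e=[-19,41,26] → .
    (3,4)@(7, 9): e=[-5,31,22] → .
    (4,4)@(9, 9): e=[9,21,18] → X
    (5,4)@(11, 9): e=[23,11,14] → X
    (6,4)@(13, 9): e=[37,1,10] → X
    (7,4)@(15, 9): e=[51,-9,6] → .
    (4,5)@(9, 11): e=[-11,49,10] → .
    (5,5)@(11, 11): e=[3,39,6] → X
    (7,5)@(15, 11): e=[31,19,-2] → .
  covered (7 px):
    . . . . . . . . .
    . . . . . . . . .
    . . . . . . . . .
    . . X X . . . . .
    . . . . X X X . .
    . . . . . X X . .
    . . . . . . . . .
    . . . . . . . . .
    . . . . . . . . .
    . . . . . . . . .
T1:
  2·area = 20  (B↔C swapped to make it positive)
  edge (18, 0)→(12, 14): d=(-6,14) inclusive
  edge (12, 14)→(8, 20): d=(-4,6) inclusive
  edge (8, 20)→(18, 0): d=(10,-20) inclusive
    (7,3)@(15, 7): e=[0,10,10] → X  [on edge]
    (8,3)@(17, 7): e=[-28,-2,50] → .
    (7,4)@(15, 9): e=[-12,2,30] → .
    (6,5)@(13, 11): e=[4,6,10] → X
    (7,5)@(15, 11): e=[-24,-6,50] → .
    (6,6)@(13, 13): e=[-8,-2,30] → .
    (5,7)@(11, 15): e=[8,2,10] → X
    (6,7)@(13, 15): e=[-20,-10,50] → .
    (5,8)@(11, 17): e=[-4,-6,30] → .
  covered (3 px):
    . . . . . . . . .
    . . . . . . . . .
    . . . . . . . . .
    . . . . . . . X .
    . . . . . . . . .
    . . . . . . X . .
    . . . . . . . . .
    . . . . . X . . .
    . . . . . . . . .
    . . . . . . . . .
T2:
  2·area = 18  (B↔C swapped to make it positive)
  edge (6, 2)→(3, 7): d=(-3,5) inclusive
  edge (3, 7)→(0, 6): d=(-3,-1) inclusive
  edge (0, 6)→(6, 2): d=(6,-4) inclusive
    (2,1)@(5, 3): e=[2,14,2] → X
    (3,1)@(7, 3): e=[-8,16,10] → .
    (1,2)@(3, 5): e=[6,6,6] → X
    (2,2)@(5, 5): e=[-4,8,14] → .
    (1,3)@(3, 7): e=[0,0,18] → X  [on edge]
    (2,3)@(5, 7): e=[-10,2,26] → .
    (1,4)@(3, 9): e=[-6,-6,30] → .
    (4,4)@(9, 9): e=[-36,0,54] → .  [on edge]
    (7,5)@(15, 11): e=[-72,0,90] → .  [on edge]
  covered (3 px):
    . . . . . . . . .
    . . X . . . . . .
    . X . . . . . . .
    . X . . . . . . .
    . . . . . . . . .
    . . . . . . . . .
    . . . . . . . . .
    . . . . . . . . .
    . . . . . . . . .
    . . . . . . . . .

Answer: 13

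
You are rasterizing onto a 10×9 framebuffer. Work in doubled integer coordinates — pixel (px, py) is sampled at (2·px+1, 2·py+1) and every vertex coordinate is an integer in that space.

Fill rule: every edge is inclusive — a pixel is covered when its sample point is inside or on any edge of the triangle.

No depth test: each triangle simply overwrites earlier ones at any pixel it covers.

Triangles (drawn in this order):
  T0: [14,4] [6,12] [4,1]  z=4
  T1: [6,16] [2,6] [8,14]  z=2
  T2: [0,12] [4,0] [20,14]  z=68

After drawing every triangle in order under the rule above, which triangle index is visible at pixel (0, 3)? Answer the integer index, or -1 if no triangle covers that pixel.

T0:
  2·area = 104
  edge (14, 4)→(6, 12): d=(-8,8) inclusive
  edge (6, 12)→(4, 1): d=(-2,-11) inclusive
  edge (4, 1)→(14, 4): d=(10,3) inclusive
    (8,0)@(17, 1): e=[0,143,-39] → ·  [on edge]
    (2,1)@(5, 3): e=[80,7,17] → #
    (3,1)@(7, 3): e=[64,29,11] → #
    (4,1)@(9, 3): e=[48,51,5] → #
    (5,1)@(11, 3): e=[32,73,-1] → ·
    (7,1)@(15, 3): e=[0,117,-13] → ·  [on edge]
    (2,2)@(5, 5): e=[64,3,37] → #
    (5,2)@(11, 5): e=[16,69,19] → #
    (6,2)@(13, 5): e=[0,91,13] → #  [on edge]
    (7,2)@(15, 5): e=[-16,113,7] → ·
    (2,3)@(5, 7): e=[48,-1,57] → ·
    (3,3)@(7, 7): e=[32,21,51] → #
    (5,3)@(11, 7): e=[0,65,39] → #  [on edge]
    (4,4)@(9, 9): e=[0,39,65] → #  [on edge]
    (3,5)@(7, 11): e=[0,13,91] → #  [on edge]
    (2,6)@(5, 13): e=[0,-13,117] → ·  [on edge]
    (1,7)@(3, 15): e=[0,-39,143] → ·  [on edge]
    (0,8)@(1, 17): e=[0,-65,169] → ·  [on edge]
  covered (14 px):
    · · · · · · · · · ·
    · · # # # · · · · ·
    · · # # # # # · · ·
    · · · # # # · · · ·
    · · · # # · · · · ·
    · · · # · · · · · ·
    · · · · · · · · · ·
    · · · · · · · · · ·
    · · · · · · · · · ·
T1:
  2·area = 28
  edge (6, 16)→(2, 6): d=(-4,-10) inclusive
  edge (2, 6)→(8, 14): d=(6,8) inclusive
  edge (8, 14)→(6, 16): d=(-2,2) inclusive
    (9,1)@(19, 3): e=[182,-154,0] → ·  [on edge]
    (8,2)@(17, 5): e=[154,-126,0] → ·  [on edge]
    (7,3)@(15, 7): e=[126,-98,0] → ·  [on edge]
    (6,4)@(13, 9): e=[98,-70,0] → ·  [on edge]
    (2,5)@(5, 11): e=[10,6,12] → #
    (3,5)@(7, 11): e=[30,-10,8] → ·
    (5,5)@(11, 11): e=[70,-42,0] → ·  [on edge]
    (2,6)@(5, 13): e=[2,18,8] → #
    (3,6)@(7, 13): e=[22,2,4] → #
    (4,6)@(9, 13): e=[42,-14,0] → ·  [on edge]
    (2,7)@(5, 15): e=[-6,30,4] → ·
    (3,7)@(7, 15): e=[14,14,0] → #  [on edge]
    (2,8)@(5, 17): e=[-14,42,0] → ·  [on edge]
  covered (4 px):
    · · · · · · · · · ·
    · · · · · · · · · ·
    · · · · · · · · · ·
    · · · · · · · · · ·
    · · · · · · · · · ·
    · · # · · · · · · ·
    · · # # · · · · · ·
    · · · # · · · · · ·
    · · · · · · · · · ·
T2:
  2·area = 248
  edge (0, 12)→(4, 0): d=(4,-12) inclusive
  edge (4, 0)→(20, 14): d=(16,14) inclusive
  edge (20, 14)→(0, 12): d=(-20,-2) inclusive
    (2,0)@(5, 1): e=[16,2,230] → #
    (3,0)@(7, 1): e=[40,-26,234] → ·
    (1,1)@(3, 3): e=[0,62,186] → #  [on edge]
    (3,1)@(7, 3): e=[48,6,194] → #
    (4,1)@(9, 3): e=[72,-22,198] → ·
    (1,2)@(3, 5): e=[8,94,146] → #
    (4,2)@(9, 5): e=[80,10,158] → #
    (5,2)@(11, 5): e=[104,-18,162] → ·
    (1,3)@(3, 7): e=[16,126,106] → #
    (5,3)@(11, 7): e=[112,14,122] → #
    (6,3)@(13, 7): e=[136,-14,126] → ·
    (0,4)@(1, 9): e=[0,186,62] → #  [on edge]
  covered (32 px):
    · · # · · · · · · ·
    · # # # · · · · · ·
    · # # # # · · · · ·
    · # # # # # · · · ·
    # # # # # # # · · ·
    # # # # # # # # · ·
    · · · · · # # # # ·
    · · · · · · · · · ·
    · · · · · · · · · ·

Z-buffer (winner per pixel, '.' = empty):
  . . 2 . . . . . . .
  . 2 2 2 0 . . . . .
  . 2 2 2 2 0 0 . . .
  . 2 2 2 2 2 . . . .
  2 2 2 2 2 2 2 . . .
  2 2 2 2 2 2 2 2 . .
  . . 1 1 . 2 2 2 2 .
  . . . 1 . . . . . .
  . . . . . . . . . .

Result: -1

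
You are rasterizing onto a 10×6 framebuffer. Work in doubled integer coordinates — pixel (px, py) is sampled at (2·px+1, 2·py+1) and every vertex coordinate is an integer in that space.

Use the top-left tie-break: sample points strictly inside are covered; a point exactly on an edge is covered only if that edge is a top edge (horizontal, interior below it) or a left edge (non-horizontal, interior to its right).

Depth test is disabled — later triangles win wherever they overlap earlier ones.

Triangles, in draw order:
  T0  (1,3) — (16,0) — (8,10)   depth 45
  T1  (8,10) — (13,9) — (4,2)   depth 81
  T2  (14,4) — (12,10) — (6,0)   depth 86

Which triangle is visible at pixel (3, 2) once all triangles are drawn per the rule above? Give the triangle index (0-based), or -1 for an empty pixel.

T0:
  2·area = 126
  edge (1, 3)→(16, 0): d=(15,-3) top-left  bias=+0
  edge (16, 0)→(8, 10): d=(-8,10) right/bottom  bias=-1
  edge (8, 10)→(1, 3): d=(-7,-7) top-left  bias=+0
    (5,0)@(11, 1): e=[0,42,84] → █  [on edge]
    (6,0)@(13, 1): e=[6,22,98] → █
    (7,0)@(15, 1): e=[12,2,112] → █
    (8,0)@(17, 1): e=[18,-18,126] → ·
    (0,1)@(1, 3): e=[0,126,0] → █  [on edge]
    (1,1)@(3, 3): e=[6,106,14] → █
    (2,1)@(5, 3): e=[12,86,28] → █
    (3,1)@(7, 3): e=[18,66,42] → █
    (4,1)@(9, 3): e=[24,46,56] → █
    (7,1)@(15, 3): e=[42,-14,98] → ·
    (0,2)@(1, 5): e=[30,110,-14] → ·
    (1,2)@(3, 5): e=[36,90,0] → █  [on edge]
    (2,3)@(5, 7): e=[72,54,0] → █  [on edge]
    (3,4)@(7, 9): e=[108,18,0] → █  [on edge]
    (4,5)@(9, 11): e=[144,-18,0] → ·  [on edge]
  covered (19 px):
    · · · · · █ █ █ · ·
    █ █ █ █ █ █ █ · · ·
    · █ █ █ █ █ · · · ·
    · · █ █ █ · · · · ·
    · · · █ · · · · · ·
    · · · · · · · · · ·
T1:
  2·area = 44  (B↔C swapped to make it positive)
  edge (8, 10)→(4, 2): d=(-4,-8) top-left  bias=+0
  edge (4, 2)→(13, 9): d=(9,7) right/bottom  bias=-1
  edge (13, 9)→(8, 10): d=(-5,1) right/bottom  bias=-1
    (2,1)@(5, 3): e=[4,2,38] → █
    (3,1)@(7, 3): e=[20,-12,36] → ·
    (2,2)@(5, 5): e=[-4,20,28] → ·
    (3,2)@(7, 5): e=[12,6,26] → █
    (4,2)@(9, 5): e=[28,-8,24] → ·
    (3,3)@(7, 7): e=[4,24,16] → █
    (4,3)@(9, 7): e=[20,10,14] → █
    (5,3)@(11, 7): e=[36,-4,12] → ·
    (3,4)@(7, 9): e=[-4,42,6] → ·
    (4,4)@(9, 9): e=[12,28,4] → █
    (5,4)@(11, 9): e=[28,14,2] → █
    (6,4)@(13, 9): e=[44,0,0] → ·  [on edge]
    (1,5)@(3, 11): e=[-44,88,0] → ·  [on edge]
  covered (6 px):
    · · · · · · · · · ·
    · · █ · · · · · · ·
    · · · █ · · · · · ·
    · · · █ █ · · · · ·
    · · · · █ █ · · · ·
    · · · · · · · · · ·
T2:
  2·area = 56
  edge (14, 4)→(12, 10): d=(-2,6) right/bottom  bias=-1
  edge (12, 10)→(6, 0): d=(-6,-10) top-left  bias=+0
  edge (6, 0)→(14, 4): d=(8,4) right/bottom  bias=-1
    (3,0)@(7, 1): e=[48,4,4] → █
    (4,0)@(9, 1): e=[36,24,-4] → ·
    (7,0)@(15, 1): e=[0,84,-28] → ·  [on edge]
    (3,1)@(7, 3): e=[44,-8,20] → ·
    (4,1)@(9, 3): e=[32,12,12] → █
    (5,1)@(11, 3): e=[20,32,4] → █
    (6,1)@(13, 3): e=[8,52,-4] → ·
    (4,2)@(9, 5): e=[28,0,28] → █  [on edge]
    (6,2)@(13, 5): e=[4,40,12] → █
    (7,2)@(15, 5): e=[-8,60,4] → ·
    (4,3)@(9, 7): e=[24,-12,44] → ·
    (5,3)@(11, 7): e=[12,8,36] → █
    (6,3)@(13, 7): e=[0,28,28] → ·  [on edge]
  covered (7 px):
    · · · █ · · · · · ·
    · · · · █ █ · · · ·
    · · · · █ █ █ · · ·
    · · · · · █ · · · ·
    · · · · · · · · · ·
    · · · · · · · · · ·

Z-buffer (winner per pixel, '.' = empty):
  . . . 2 . 0 0 0 . .
  0 0 1 0 2 2 0 . . .
  . 0 0 1 2 2 2 . . .
  . . 0 1 1 2 . . . .
  . . . 0 1 1 . . . .
  . . . . . . . . . .

Answer: 1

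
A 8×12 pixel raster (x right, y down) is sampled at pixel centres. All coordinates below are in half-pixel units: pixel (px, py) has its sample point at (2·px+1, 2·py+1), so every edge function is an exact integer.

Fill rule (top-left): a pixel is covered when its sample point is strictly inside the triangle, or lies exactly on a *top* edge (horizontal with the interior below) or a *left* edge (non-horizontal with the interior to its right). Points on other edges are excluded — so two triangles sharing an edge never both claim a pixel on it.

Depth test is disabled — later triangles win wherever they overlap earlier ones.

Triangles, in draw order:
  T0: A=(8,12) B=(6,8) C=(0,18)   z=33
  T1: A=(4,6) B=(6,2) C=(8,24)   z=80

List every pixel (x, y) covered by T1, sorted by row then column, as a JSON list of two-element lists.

T0:
  2·area = 44  (B↔C swapped to make it positive)
  edge (8, 12)→(0, 18): d=(-8,6) right/bottom  bias=-1
  edge (0, 18)→(6, 8): d=(6,-10) top-left  bias=+0
  edge (6, 8)→(8, 12): d=(2,4) right/bottom  bias=-1
    (4,1)@(9, 3): e=[66,0,-22] → ·  [on edge]
    (2,5)@(5, 11): e=[26,8,10] → #
    (3,5)@(7, 11): e=[14,28,2] → #
    (4,5)@(9, 11): e=[2,48,-6] → ·
    (1,6)@(3, 13): e=[22,0,22] → #  [on edge]
    (3,6)@(7, 13): e=[-2,40,6] → ·
    (1,7)@(3, 15): e=[6,12,26] → #
    (2,7)@(5, 15): e=[-6,32,18] → ·
    (0,8)@(1, 17): e=[2,4,38] → #
    (1,8)@(3, 17): e=[-10,24,30] → ·
    (0,9)@(1, 19): e=[-14,16,42] → ·
  covered (6 px):
    · · · · · · · ·
    · · · · · · · ·
    · · · · · · · ·
    · · · · · · · ·
    · · · · · · · ·
    · · # # · · · ·
    · # # · · · · ·
    · # · · · · · ·
    # · · · · · · ·
    · · · · · · · ·
    · · · · · · · ·
    · · · · · · · ·
T1:
  2·area = 52
  edge (4, 6)→(6, 2): d=(2,-4) top-left  bias=+0
  edge (6, 2)→(8, 24): d=(2,22) right/bottom  bias=-1
  edge (8, 24)→(4, 6): d=(-4,-18) top-left  bias=+0
    (2,2)@(5, 5): e=[2,28,22] → #
    (3,2)@(7, 5): e=[10,-16,58] → ·
    (2,3)@(5, 7): e=[6,32,14] → #
    (3,3)@(7, 7): e=[14,-12,50] → ·
    (2,4)@(5, 9): e=[10,36,6] → #
    (3,4)@(7, 9): e=[18,-8,42] → ·
    (2,5)@(5, 11): e=[14,40,-2] → ·
    (3,6)@(7, 13): e=[26,0,26] → ·  [on edge]
    (3,7)@(7, 15): e=[30,4,18] → #
    (4,7)@(9, 15): e=[38,-40,54] → ·
    (3,8)@(7, 17): e=[34,8,10] → #
    (4,8)@(9, 17): e=[42,-36,46] → ·
  covered (6 px):
    · · · · · · · ·
    · · · · · · · ·
    · · # · · · · ·
    · · # · · · · ·
    · · # · · · · ·
    · · · · · · · ·
    · · · · · · · ·
    · · · # · · · ·
    · · · # · · · ·
    · · · # · · · ·
    · · · · · · · ·
    · · · · · · · ·

Answer: [[2,2],[2,3],[2,4],[3,7],[3,8],[3,9]]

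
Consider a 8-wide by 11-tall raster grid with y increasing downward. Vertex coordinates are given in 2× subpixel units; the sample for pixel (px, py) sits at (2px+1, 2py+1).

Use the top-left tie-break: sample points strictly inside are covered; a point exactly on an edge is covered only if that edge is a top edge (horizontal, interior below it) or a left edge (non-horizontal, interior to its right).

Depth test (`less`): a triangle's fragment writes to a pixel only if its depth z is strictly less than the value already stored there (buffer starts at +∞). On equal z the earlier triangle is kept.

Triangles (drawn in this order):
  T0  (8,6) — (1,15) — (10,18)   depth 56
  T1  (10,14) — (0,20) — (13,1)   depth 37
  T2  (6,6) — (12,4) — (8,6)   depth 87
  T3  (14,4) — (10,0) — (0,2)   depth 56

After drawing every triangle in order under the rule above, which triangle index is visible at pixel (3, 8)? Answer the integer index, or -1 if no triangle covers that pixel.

T0:
  2·area = 102  (B↔C swapped to make it positive)
  edge (8, 6)→(10, 18): d=(2,12) right/bottom  bias=-1
  edge (10, 18)→(1, 15): d=(-9,-3) top-left  bias=+0
  edge (1, 15)→(8, 6): d=(7,-9) top-left  bias=+0
    (3,4)@(7, 9): e=[18,72,12] → #
    (4,4)@(9, 9): e=[-6,78,30] → ·
    (2,5)@(5, 11): e=[46,48,8] → #
    (4,5)@(9, 11): e=[-2,60,44] → ·
    (1,6)@(3, 13): e=[74,24,4] → #
    (4,6)@(9, 13): e=[2,42,58] → #
    (5,6)@(11, 13): e=[-22,48,76] → ·
    (0,7)@(1, 15): e=[102,0,0] → #  [on edge]
    (5,7)@(11, 15): e=[-18,30,90] → ·
    (0,8)@(1, 17): e=[106,-18,14] → ·
    (1,8)@(3, 17): e=[82,-12,32] → ·
    (2,8)@(5, 17): e=[58,-6,50] → ·
    (3,8)@(7, 17): e=[34,0,68] → #  [on edge]
    (6,9)@(13, 19): e=[-34,0,136] → ·  [on edge]
  covered (14 px):
    · · · · · · · ·
    · · · · · · · ·
    · · · · · · · ·
    · · · · · · · ·
    · · · # · · · ·
    · · # # · · · ·
    · # # # # · · ·
    # # # # # · · ·
    · · · # # · · ·
    · · · · · · · ·
    · · · · · · · ·
T1:
  2·area = 112
  edge (10, 14)→(0, 20): d=(-10,6) right/bottom  bias=-1
  edge (0, 20)→(13, 1): d=(13,-19) top-left  bias=+0
  edge (13, 1)→(10, 14): d=(-3,13) right/bottom  bias=-1
    (6,0)@(13, 1): e=[112,0,0] → ·  [on edge]
    (5,2)@(11, 5): e=[84,14,14] → #
    (6,2)@(13, 5): e=[72,52,-12] → ·
    (4,3)@(9, 7): e=[76,2,34] → #
    (6,3)@(13, 7): e=[52,78,-18] → ·
    (4,4)@(9, 9): e=[56,28,28] → #
    (6,4)@(13, 9): e=[32,104,-24] → ·
    (3,5)@(7, 11): e=[48,16,48] → #
    (5,5)@(11, 11): e=[24,92,-4] → ·
    (7,5)@(15, 11): e=[0,168,-56] → ·  [on edge]
    (2,6)@(5, 13): e=[40,4,68] → #
    (5,6)@(11, 13): e=[4,118,-10] → ·
    (2,8)@(5, 17): e=[0,56,56] → ·  [on edge]
  covered (14 px):
    · · · · · · · ·
    · · · · · · · ·
    · · · · · # · ·
    · · · · # # · ·
    · · · · # # · ·
    · · · # # · · ·
    · · # # # · · ·
    · · # # · · · ·
    · # · · · · · ·
    # · · · · · · ·
    · · · · · · · ·
T2:
  2·area = 4
  edge (6, 6)→(12, 4): d=(6,-2) top-left  bias=+0
  edge (12, 4)→(8, 6): d=(-4,2) right/bottom  bias=-1
  edge (8, 6)→(6, 6): d=(-2,0) right/bottom  bias=-1
    (7,1)@(15, 3): e=[0,-2,6] → ·  [on edge]
    (4,2)@(9, 5): e=[0,2,2] → #  [on edge]
    (5,2)@(11, 5): e=[4,-2,2] → ·
    (1,3)@(3, 7): e=[0,6,-2] → ·  [on edge]
    (4,3)@(9, 7): e=[12,-6,-2] → ·
  covered (1 px):
    · · · · · · · ·
    · · · · · · · ·
    · · · · # · · ·
    · · · · · · · ·
    · · · · · · · ·
    · · · · · · · ·
    · · · · · · · ·
    · · · · · · · ·
    · · · · · · · ·
    · · · · · · · ·
    · · · · · · · ·
T3:
  2·area = 48  (B↔C swapped to make it positive)
  edge (14, 4)→(0, 2): d=(-14,-2) top-left  bias=+0
  edge (0, 2)→(10, 0): d=(10,-2) top-left  bias=+0
  edge (10, 0)→(14, 4): d=(4,4) right/bottom  bias=-1
    (2,0)@(5, 1): e=[24,0,24] → #  [on edge]
    (3,0)@(7, 1): e=[28,4,16] → #
    (4,0)@(9, 1): e=[32,8,8] → #
    (5,0)@(11, 1): e=[36,12,0] → ·  [on edge]
    (2,1)@(5, 3): e=[-4,20,32] → ·
    (3,1)@(7, 3): e=[0,24,24] → #  [on edge]
    (5,1)@(11, 3): e=[8,32,8] → #
    (6,1)@(13, 3): e=[12,36,0] → ·  [on edge]
    (3,2)@(7, 5): e=[-28,44,32] → ·
    (4,2)@(9, 5): e=[-24,48,24] → ·
    (5,2)@(11, 5): e=[-20,52,16] → ·
    (7,2)@(15, 5): e=[-12,60,0] → ·  [on edge]
  covered (6 px):
    · · # # # · · ·
    · · · # # # · ·
    · · · · · · · ·
    · · · · · · · ·
    · · · · · · · ·
    · · · · · · · ·
    · · · · · · · ·
    · · · · · · · ·
    · · · · · · · ·
    · · · · · · · ·
    · · · · · · · ·

Z-buffer (winner per pixel, '.' = empty):
  . . 3 3 3 . . .
  . . . 3 3 3 . .
  . . . . 2 1 . .
  . . . . 1 1 . .
  . . . 0 1 1 . .
  . . 0 1 1 . . .
  . 0 1 1 1 . . .
  0 0 1 1 0 . . .
  . 1 . 0 0 . . .
  1 . . . . . . .
  . . . . . . . .

Answer: 0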